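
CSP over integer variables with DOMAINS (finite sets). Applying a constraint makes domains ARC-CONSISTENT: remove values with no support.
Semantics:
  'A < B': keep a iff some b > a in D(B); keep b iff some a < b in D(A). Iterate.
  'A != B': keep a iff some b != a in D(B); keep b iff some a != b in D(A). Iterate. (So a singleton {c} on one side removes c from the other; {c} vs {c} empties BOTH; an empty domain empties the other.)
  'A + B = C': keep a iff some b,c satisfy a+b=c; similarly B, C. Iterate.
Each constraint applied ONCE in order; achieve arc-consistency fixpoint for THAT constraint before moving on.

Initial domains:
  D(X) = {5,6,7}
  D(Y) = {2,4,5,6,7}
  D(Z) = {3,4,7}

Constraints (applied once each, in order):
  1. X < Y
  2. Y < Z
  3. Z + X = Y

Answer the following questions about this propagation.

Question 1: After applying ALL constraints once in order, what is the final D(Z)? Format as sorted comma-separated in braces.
Answer: {}

Derivation:
Constraint 1 (X < Y) on D(X)={5,6,7} D(Y)={2,4,5,6,7}: X {5,6,7}->{5,6}; Y {2,4,5,6,7}->{6,7}
Constraint 2 (Y < Z) on D(Y)={6,7} D(Z)={3,4,7}: Y {6,7}->{6}; Z {3,4,7}->{7}
Constraint 3 (Z + X = Y) on D(Z)={7} D(X)={5,6} D(Y)={6}: Z {7}->{}; X {5,6}->{}; Y {6}->{}
So after all 3 constraints: D(Z) = {}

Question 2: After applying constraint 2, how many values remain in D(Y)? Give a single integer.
Constraint 1 (X < Y) on D(X)={5,6,7} D(Y)={2,4,5,6,7}: X {5,6,7}->{5,6}; Y {2,4,5,6,7}->{6,7}
Constraint 2 (Y < Z) on D(Y)={6,7} D(Z)={3,4,7}: Y {6,7}->{6}; Z {3,4,7}->{7}
So after constraint 2: D(Y)={6}, size = 1

Answer: 1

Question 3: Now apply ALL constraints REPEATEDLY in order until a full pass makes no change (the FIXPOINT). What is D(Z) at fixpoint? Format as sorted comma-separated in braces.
Answer: {}

Derivation:
pass 0 (initial): D(Z)={3,4,7}
pass 1: X {5,6,7}->{}; Y {2,4,5,6,7}->{}; Z {3,4,7}->{}
pass 2: no change
Fixpoint after 2 passes: D(Z) = {}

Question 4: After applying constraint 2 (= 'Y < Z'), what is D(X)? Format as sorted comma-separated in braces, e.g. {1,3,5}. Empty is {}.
Constraint 1 (X < Y) on D(X)={5,6,7} D(Y)={2,4,5,6,7}: X {5,6,7}->{5,6}; Y {2,4,5,6,7}->{6,7}
Constraint 2 (Y < Z) on D(Y)={6,7} D(Z)={3,4,7}: Y {6,7}->{6}; Z {3,4,7}->{7}
So after constraint 2: D(X) = {5,6}

Answer: {5,6}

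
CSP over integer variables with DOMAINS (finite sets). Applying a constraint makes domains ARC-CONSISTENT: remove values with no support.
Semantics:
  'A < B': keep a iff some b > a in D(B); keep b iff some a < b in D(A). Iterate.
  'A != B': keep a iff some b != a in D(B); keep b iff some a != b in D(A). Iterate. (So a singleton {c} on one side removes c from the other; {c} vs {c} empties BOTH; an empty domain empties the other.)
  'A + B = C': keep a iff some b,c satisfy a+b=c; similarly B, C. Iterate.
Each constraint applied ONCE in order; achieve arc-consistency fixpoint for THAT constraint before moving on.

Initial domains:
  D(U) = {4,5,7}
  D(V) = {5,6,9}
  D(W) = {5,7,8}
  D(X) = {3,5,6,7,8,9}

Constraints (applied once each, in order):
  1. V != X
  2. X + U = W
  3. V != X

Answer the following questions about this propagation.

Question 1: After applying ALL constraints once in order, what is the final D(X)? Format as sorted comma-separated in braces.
Constraint 1 (V != X) on D(V)={5,6,9} D(X)={3,5,6,7,8,9}: no change
Constraint 2 (X + U = W) on D(X)={3,5,6,7,8,9} D(U)={4,5,7} D(W)={5,7,8}: X {3,5,6,7,8,9}->{3}; U {4,5,7}->{4,5}; W {5,7,8}->{7,8}
Constraint 3 (V != X) on D(V)={5,6,9} D(X)={3}: no change
So after all 3 constraints: D(X) = {3}

Answer: {3}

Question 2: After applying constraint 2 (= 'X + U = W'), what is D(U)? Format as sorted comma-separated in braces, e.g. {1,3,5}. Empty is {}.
Answer: {4,5}

Derivation:
Constraint 1 (V != X) on D(V)={5,6,9} D(X)={3,5,6,7,8,9}: no change
Constraint 2 (X + U = W) on D(X)={3,5,6,7,8,9} D(U)={4,5,7} D(W)={5,7,8}: X {3,5,6,7,8,9}->{3}; U {4,5,7}->{4,5}; W {5,7,8}->{7,8}
So after constraint 2: D(U) = {4,5}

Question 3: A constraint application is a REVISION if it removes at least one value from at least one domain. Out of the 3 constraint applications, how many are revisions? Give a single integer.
Constraint 1 (V != X) on D(V)={5,6,9} D(X)={3,5,6,7,8,9}: no change => not a revision
Constraint 2 (X + U = W) on D(X)={3,5,6,7,8,9} D(U)={4,5,7} D(W)={5,7,8}: X {3,5,6,7,8,9}->{3}; U {4,5,7}->{4,5}; W {5,7,8}->{7,8} => REVISION
Constraint 3 (V != X) on D(V)={5,6,9} D(X)={3}: no change => not a revision
Total revisions = 1

Answer: 1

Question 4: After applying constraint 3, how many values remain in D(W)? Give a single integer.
Answer: 2

Derivation:
Constraint 1 (V != X) on D(V)={5,6,9} D(X)={3,5,6,7,8,9}: no change
Constraint 2 (X + U = W) on D(X)={3,5,6,7,8,9} D(U)={4,5,7} D(W)={5,7,8}: X {3,5,6,7,8,9}->{3}; U {4,5,7}->{4,5}; W {5,7,8}->{7,8}
Constraint 3 (V != X) on D(V)={5,6,9} D(X)={3}: no change
So after constraint 3: D(W)={7,8}, size = 2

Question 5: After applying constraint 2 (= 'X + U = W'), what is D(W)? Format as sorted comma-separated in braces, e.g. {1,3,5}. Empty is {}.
Answer: {7,8}

Derivation:
Constraint 1 (V != X) on D(V)={5,6,9} D(X)={3,5,6,7,8,9}: no change
Constraint 2 (X + U = W) on D(X)={3,5,6,7,8,9} D(U)={4,5,7} D(W)={5,7,8}: X {3,5,6,7,8,9}->{3}; U {4,5,7}->{4,5}; W {5,7,8}->{7,8}
So after constraint 2: D(W) = {7,8}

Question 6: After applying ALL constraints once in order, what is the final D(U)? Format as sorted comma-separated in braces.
Answer: {4,5}

Derivation:
Constraint 1 (V != X) on D(V)={5,6,9} D(X)={3,5,6,7,8,9}: no change
Constraint 2 (X + U = W) on D(X)={3,5,6,7,8,9} D(U)={4,5,7} D(W)={5,7,8}: X {3,5,6,7,8,9}->{3}; U {4,5,7}->{4,5}; W {5,7,8}->{7,8}
Constraint 3 (V != X) on D(V)={5,6,9} D(X)={3}: no change
So after all 3 constraints: D(U) = {4,5}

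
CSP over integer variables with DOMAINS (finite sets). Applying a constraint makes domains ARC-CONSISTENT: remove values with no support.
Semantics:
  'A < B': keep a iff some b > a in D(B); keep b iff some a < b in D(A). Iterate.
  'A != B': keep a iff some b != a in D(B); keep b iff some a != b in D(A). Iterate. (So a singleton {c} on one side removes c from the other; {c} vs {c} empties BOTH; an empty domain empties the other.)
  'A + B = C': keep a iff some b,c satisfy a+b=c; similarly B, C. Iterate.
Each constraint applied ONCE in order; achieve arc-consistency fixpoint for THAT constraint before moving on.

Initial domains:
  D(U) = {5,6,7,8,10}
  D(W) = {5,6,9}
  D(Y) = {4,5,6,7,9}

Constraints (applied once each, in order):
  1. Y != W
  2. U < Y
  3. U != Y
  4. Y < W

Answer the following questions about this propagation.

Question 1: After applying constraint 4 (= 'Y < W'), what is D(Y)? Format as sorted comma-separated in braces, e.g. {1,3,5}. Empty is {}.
Constraint 1 (Y != W) on D(Y)={4,5,6,7,9} D(W)={5,6,9}: no change
Constraint 2 (U < Y) on D(U)={5,6,7,8,10} D(Y)={4,5,6,7,9}: U {5,6,7,8,10}->{5,6,7,8}; Y {4,5,6,7,9}->{6,7,9}
Constraint 3 (U != Y) on D(U)={5,6,7,8} D(Y)={6,7,9}: no change
Constraint 4 (Y < W) on D(Y)={6,7,9} D(W)={5,6,9}: Y {6,7,9}->{6,7}; W {5,6,9}->{9}
So after constraint 4: D(Y) = {6,7}

Answer: {6,7}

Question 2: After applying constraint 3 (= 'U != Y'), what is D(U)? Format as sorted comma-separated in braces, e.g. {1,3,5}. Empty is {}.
Constraint 1 (Y != W) on D(Y)={4,5,6,7,9} D(W)={5,6,9}: no change
Constraint 2 (U < Y) on D(U)={5,6,7,8,10} D(Y)={4,5,6,7,9}: U {5,6,7,8,10}->{5,6,7,8}; Y {4,5,6,7,9}->{6,7,9}
Constraint 3 (U != Y) on D(U)={5,6,7,8} D(Y)={6,7,9}: no change
So after constraint 3: D(U) = {5,6,7,8}

Answer: {5,6,7,8}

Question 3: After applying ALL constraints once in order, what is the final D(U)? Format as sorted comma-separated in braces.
Constraint 1 (Y != W) on D(Y)={4,5,6,7,9} D(W)={5,6,9}: no change
Constraint 2 (U < Y) on D(U)={5,6,7,8,10} D(Y)={4,5,6,7,9}: U {5,6,7,8,10}->{5,6,7,8}; Y {4,5,6,7,9}->{6,7,9}
Constraint 3 (U != Y) on D(U)={5,6,7,8} D(Y)={6,7,9}: no change
Constraint 4 (Y < W) on D(Y)={6,7,9} D(W)={5,6,9}: Y {6,7,9}->{6,7}; W {5,6,9}->{9}
So after all 4 constraints: D(U) = {5,6,7,8}

Answer: {5,6,7,8}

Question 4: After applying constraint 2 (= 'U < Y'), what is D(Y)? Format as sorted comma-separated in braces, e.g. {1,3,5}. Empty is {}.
Answer: {6,7,9}

Derivation:
Constraint 1 (Y != W) on D(Y)={4,5,6,7,9} D(W)={5,6,9}: no change
Constraint 2 (U < Y) on D(U)={5,6,7,8,10} D(Y)={4,5,6,7,9}: U {5,6,7,8,10}->{5,6,7,8}; Y {4,5,6,7,9}->{6,7,9}
So after constraint 2: D(Y) = {6,7,9}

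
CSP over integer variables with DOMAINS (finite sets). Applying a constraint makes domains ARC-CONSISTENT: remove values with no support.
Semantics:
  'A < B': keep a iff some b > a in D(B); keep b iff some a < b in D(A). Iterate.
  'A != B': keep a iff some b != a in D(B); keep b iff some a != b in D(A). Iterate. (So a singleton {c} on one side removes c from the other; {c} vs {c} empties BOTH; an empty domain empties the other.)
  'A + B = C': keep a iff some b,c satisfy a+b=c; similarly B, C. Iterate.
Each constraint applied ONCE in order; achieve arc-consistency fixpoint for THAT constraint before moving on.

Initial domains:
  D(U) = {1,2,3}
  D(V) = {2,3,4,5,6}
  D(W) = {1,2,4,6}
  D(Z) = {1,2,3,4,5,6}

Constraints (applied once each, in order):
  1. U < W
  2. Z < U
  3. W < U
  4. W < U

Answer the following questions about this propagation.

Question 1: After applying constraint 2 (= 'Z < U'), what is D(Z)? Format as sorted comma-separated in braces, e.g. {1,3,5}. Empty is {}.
Constraint 1 (U < W) on D(U)={1,2,3} D(W)={1,2,4,6}: W {1,2,4,6}->{2,4,6}
Constraint 2 (Z < U) on D(Z)={1,2,3,4,5,6} D(U)={1,2,3}: Z {1,2,3,4,5,6}->{1,2}; U {1,2,3}->{2,3}
So after constraint 2: D(Z) = {1,2}

Answer: {1,2}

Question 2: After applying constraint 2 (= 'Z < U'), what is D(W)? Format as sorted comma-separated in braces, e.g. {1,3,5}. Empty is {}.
Constraint 1 (U < W) on D(U)={1,2,3} D(W)={1,2,4,6}: W {1,2,4,6}->{2,4,6}
Constraint 2 (Z < U) on D(Z)={1,2,3,4,5,6} D(U)={1,2,3}: Z {1,2,3,4,5,6}->{1,2}; U {1,2,3}->{2,3}
So after constraint 2: D(W) = {2,4,6}

Answer: {2,4,6}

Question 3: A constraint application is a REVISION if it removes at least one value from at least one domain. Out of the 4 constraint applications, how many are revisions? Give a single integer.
Constraint 1 (U < W) on D(U)={1,2,3} D(W)={1,2,4,6}: W {1,2,4,6}->{2,4,6} => REVISION
Constraint 2 (Z < U) on D(Z)={1,2,3,4,5,6} D(U)={1,2,3}: Z {1,2,3,4,5,6}->{1,2}; U {1,2,3}->{2,3} => REVISION
Constraint 3 (W < U) on D(W)={2,4,6} D(U)={2,3}: W {2,4,6}->{2}; U {2,3}->{3} => REVISION
Constraint 4 (W < U) on D(W)={2} D(U)={3}: no change => not a revision
Total revisions = 3

Answer: 3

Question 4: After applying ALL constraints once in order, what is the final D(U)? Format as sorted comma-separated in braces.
Constraint 1 (U < W) on D(U)={1,2,3} D(W)={1,2,4,6}: W {1,2,4,6}->{2,4,6}
Constraint 2 (Z < U) on D(Z)={1,2,3,4,5,6} D(U)={1,2,3}: Z {1,2,3,4,5,6}->{1,2}; U {1,2,3}->{2,3}
Constraint 3 (W < U) on D(W)={2,4,6} D(U)={2,3}: W {2,4,6}->{2}; U {2,3}->{3}
Constraint 4 (W < U) on D(W)={2} D(U)={3}: no change
So after all 4 constraints: D(U) = {3}

Answer: {3}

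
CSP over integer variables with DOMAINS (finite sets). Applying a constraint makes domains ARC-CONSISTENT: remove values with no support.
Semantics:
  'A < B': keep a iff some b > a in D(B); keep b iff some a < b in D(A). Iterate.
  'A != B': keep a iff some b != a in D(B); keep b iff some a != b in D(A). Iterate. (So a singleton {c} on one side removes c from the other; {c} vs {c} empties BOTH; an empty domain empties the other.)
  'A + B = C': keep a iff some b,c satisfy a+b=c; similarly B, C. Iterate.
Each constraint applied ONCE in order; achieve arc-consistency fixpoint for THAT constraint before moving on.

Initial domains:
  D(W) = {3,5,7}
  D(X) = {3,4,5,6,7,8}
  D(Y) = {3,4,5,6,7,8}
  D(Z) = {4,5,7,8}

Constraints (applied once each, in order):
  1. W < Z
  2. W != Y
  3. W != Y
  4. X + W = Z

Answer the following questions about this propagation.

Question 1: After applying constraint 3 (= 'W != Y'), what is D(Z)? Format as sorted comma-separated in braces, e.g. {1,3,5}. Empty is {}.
Answer: {4,5,7,8}

Derivation:
Constraint 1 (W < Z) on D(W)={3,5,7} D(Z)={4,5,7,8}: no change
Constraint 2 (W != Y) on D(W)={3,5,7} D(Y)={3,4,5,6,7,8}: no change
Constraint 3 (W != Y) on D(W)={3,5,7} D(Y)={3,4,5,6,7,8}: no change
So after constraint 3: D(Z) = {4,5,7,8}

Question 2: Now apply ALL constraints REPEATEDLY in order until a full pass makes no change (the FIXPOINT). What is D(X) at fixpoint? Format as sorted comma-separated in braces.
pass 0 (initial): D(X)={3,4,5,6,7,8}
pass 1: W {3,5,7}->{3,5}; X {3,4,5,6,7,8}->{3,4,5}; Z {4,5,7,8}->{7,8}
pass 2: no change
Fixpoint after 2 passes: D(X) = {3,4,5}

Answer: {3,4,5}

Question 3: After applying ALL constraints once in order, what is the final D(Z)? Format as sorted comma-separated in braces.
Constraint 1 (W < Z) on D(W)={3,5,7} D(Z)={4,5,7,8}: no change
Constraint 2 (W != Y) on D(W)={3,5,7} D(Y)={3,4,5,6,7,8}: no change
Constraint 3 (W != Y) on D(W)={3,5,7} D(Y)={3,4,5,6,7,8}: no change
Constraint 4 (X + W = Z) on D(X)={3,4,5,6,7,8} D(W)={3,5,7} D(Z)={4,5,7,8}: X {3,4,5,6,7,8}->{3,4,5}; W {3,5,7}->{3,5}; Z {4,5,7,8}->{7,8}
So after all 4 constraints: D(Z) = {7,8}

Answer: {7,8}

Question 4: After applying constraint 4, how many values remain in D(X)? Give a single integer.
Constraint 1 (W < Z) on D(W)={3,5,7} D(Z)={4,5,7,8}: no change
Constraint 2 (W != Y) on D(W)={3,5,7} D(Y)={3,4,5,6,7,8}: no change
Constraint 3 (W != Y) on D(W)={3,5,7} D(Y)={3,4,5,6,7,8}: no change
Constraint 4 (X + W = Z) on D(X)={3,4,5,6,7,8} D(W)={3,5,7} D(Z)={4,5,7,8}: X {3,4,5,6,7,8}->{3,4,5}; W {3,5,7}->{3,5}; Z {4,5,7,8}->{7,8}
So after constraint 4: D(X)={3,4,5}, size = 3

Answer: 3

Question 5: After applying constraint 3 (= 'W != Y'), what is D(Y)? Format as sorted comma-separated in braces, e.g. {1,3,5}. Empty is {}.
Answer: {3,4,5,6,7,8}

Derivation:
Constraint 1 (W < Z) on D(W)={3,5,7} D(Z)={4,5,7,8}: no change
Constraint 2 (W != Y) on D(W)={3,5,7} D(Y)={3,4,5,6,7,8}: no change
Constraint 3 (W != Y) on D(W)={3,5,7} D(Y)={3,4,5,6,7,8}: no change
So after constraint 3: D(Y) = {3,4,5,6,7,8}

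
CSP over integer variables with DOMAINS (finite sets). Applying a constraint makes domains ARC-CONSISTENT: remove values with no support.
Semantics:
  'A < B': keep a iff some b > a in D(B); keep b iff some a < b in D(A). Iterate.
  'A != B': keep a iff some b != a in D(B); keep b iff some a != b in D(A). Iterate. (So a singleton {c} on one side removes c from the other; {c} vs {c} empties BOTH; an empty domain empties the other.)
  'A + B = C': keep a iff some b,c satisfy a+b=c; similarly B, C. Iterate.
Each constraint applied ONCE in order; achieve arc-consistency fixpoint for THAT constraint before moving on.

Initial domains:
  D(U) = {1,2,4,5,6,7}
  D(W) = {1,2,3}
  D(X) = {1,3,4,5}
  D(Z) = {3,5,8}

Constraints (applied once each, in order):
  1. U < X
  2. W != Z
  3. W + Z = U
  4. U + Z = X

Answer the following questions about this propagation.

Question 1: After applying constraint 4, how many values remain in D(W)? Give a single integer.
Constraint 1 (U < X) on D(U)={1,2,4,5,6,7} D(X)={1,3,4,5}: U {1,2,4,5,6,7}->{1,2,4}; X {1,3,4,5}->{3,4,5}
Constraint 2 (W != Z) on D(W)={1,2,3} D(Z)={3,5,8}: no change
Constraint 3 (W + Z = U) on D(W)={1,2,3} D(Z)={3,5,8} D(U)={1,2,4}: W {1,2,3}->{1}; Z {3,5,8}->{3}; U {1,2,4}->{4}
Constraint 4 (U + Z = X) on D(U)={4} D(Z)={3} D(X)={3,4,5}: U {4}->{}; Z {3}->{}; X {3,4,5}->{}
So after constraint 4: D(W)={1}, size = 1

Answer: 1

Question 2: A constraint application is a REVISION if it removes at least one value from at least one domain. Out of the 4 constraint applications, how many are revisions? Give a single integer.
Constraint 1 (U < X) on D(U)={1,2,4,5,6,7} D(X)={1,3,4,5}: U {1,2,4,5,6,7}->{1,2,4}; X {1,3,4,5}->{3,4,5} => REVISION
Constraint 2 (W != Z) on D(W)={1,2,3} D(Z)={3,5,8}: no change => not a revision
Constraint 3 (W + Z = U) on D(W)={1,2,3} D(Z)={3,5,8} D(U)={1,2,4}: W {1,2,3}->{1}; Z {3,5,8}->{3}; U {1,2,4}->{4} => REVISION
Constraint 4 (U + Z = X) on D(U)={4} D(Z)={3} D(X)={3,4,5}: U {4}->{}; Z {3}->{}; X {3,4,5}->{} => REVISION
Total revisions = 3

Answer: 3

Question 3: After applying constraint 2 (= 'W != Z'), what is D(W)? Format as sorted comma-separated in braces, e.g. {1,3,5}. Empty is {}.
Answer: {1,2,3}

Derivation:
Constraint 1 (U < X) on D(U)={1,2,4,5,6,7} D(X)={1,3,4,5}: U {1,2,4,5,6,7}->{1,2,4}; X {1,3,4,5}->{3,4,5}
Constraint 2 (W != Z) on D(W)={1,2,3} D(Z)={3,5,8}: no change
So after constraint 2: D(W) = {1,2,3}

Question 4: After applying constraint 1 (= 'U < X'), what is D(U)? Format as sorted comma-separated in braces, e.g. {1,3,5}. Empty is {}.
Constraint 1 (U < X) on D(U)={1,2,4,5,6,7} D(X)={1,3,4,5}: U {1,2,4,5,6,7}->{1,2,4}; X {1,3,4,5}->{3,4,5}
So after constraint 1: D(U) = {1,2,4}

Answer: {1,2,4}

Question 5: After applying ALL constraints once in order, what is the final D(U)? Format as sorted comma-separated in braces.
Answer: {}

Derivation:
Constraint 1 (U < X) on D(U)={1,2,4,5,6,7} D(X)={1,3,4,5}: U {1,2,4,5,6,7}->{1,2,4}; X {1,3,4,5}->{3,4,5}
Constraint 2 (W != Z) on D(W)={1,2,3} D(Z)={3,5,8}: no change
Constraint 3 (W + Z = U) on D(W)={1,2,3} D(Z)={3,5,8} D(U)={1,2,4}: W {1,2,3}->{1}; Z {3,5,8}->{3}; U {1,2,4}->{4}
Constraint 4 (U + Z = X) on D(U)={4} D(Z)={3} D(X)={3,4,5}: U {4}->{}; Z {3}->{}; X {3,4,5}->{}
So after all 4 constraints: D(U) = {}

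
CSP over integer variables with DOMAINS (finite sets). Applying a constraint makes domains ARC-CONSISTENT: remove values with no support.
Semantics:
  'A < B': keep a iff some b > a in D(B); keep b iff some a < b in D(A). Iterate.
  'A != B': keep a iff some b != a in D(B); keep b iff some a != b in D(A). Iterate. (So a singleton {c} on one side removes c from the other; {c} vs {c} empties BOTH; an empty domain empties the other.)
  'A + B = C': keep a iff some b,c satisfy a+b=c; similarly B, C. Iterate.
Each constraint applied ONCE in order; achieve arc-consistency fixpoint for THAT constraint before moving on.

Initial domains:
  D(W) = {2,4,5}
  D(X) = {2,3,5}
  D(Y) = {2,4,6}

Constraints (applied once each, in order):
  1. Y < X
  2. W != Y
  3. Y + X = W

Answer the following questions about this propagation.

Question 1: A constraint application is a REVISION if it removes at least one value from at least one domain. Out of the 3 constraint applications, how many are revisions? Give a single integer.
Answer: 2

Derivation:
Constraint 1 (Y < X) on D(Y)={2,4,6} D(X)={2,3,5}: Y {2,4,6}->{2,4}; X {2,3,5}->{3,5} => REVISION
Constraint 2 (W != Y) on D(W)={2,4,5} D(Y)={2,4}: no change => not a revision
Constraint 3 (Y + X = W) on D(Y)={2,4} D(X)={3,5} D(W)={2,4,5}: Y {2,4}->{2}; X {3,5}->{3}; W {2,4,5}->{5} => REVISION
Total revisions = 2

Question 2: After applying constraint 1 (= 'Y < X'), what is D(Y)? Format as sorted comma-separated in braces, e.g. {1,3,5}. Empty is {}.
Constraint 1 (Y < X) on D(Y)={2,4,6} D(X)={2,3,5}: Y {2,4,6}->{2,4}; X {2,3,5}->{3,5}
So after constraint 1: D(Y) = {2,4}

Answer: {2,4}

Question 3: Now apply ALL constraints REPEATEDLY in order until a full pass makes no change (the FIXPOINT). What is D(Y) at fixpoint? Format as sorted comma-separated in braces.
pass 0 (initial): D(Y)={2,4,6}
pass 1: W {2,4,5}->{5}; X {2,3,5}->{3}; Y {2,4,6}->{2}
pass 2: no change
Fixpoint after 2 passes: D(Y) = {2}

Answer: {2}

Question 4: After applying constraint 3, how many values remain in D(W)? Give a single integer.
Constraint 1 (Y < X) on D(Y)={2,4,6} D(X)={2,3,5}: Y {2,4,6}->{2,4}; X {2,3,5}->{3,5}
Constraint 2 (W != Y) on D(W)={2,4,5} D(Y)={2,4}: no change
Constraint 3 (Y + X = W) on D(Y)={2,4} D(X)={3,5} D(W)={2,4,5}: Y {2,4}->{2}; X {3,5}->{3}; W {2,4,5}->{5}
So after constraint 3: D(W)={5}, size = 1

Answer: 1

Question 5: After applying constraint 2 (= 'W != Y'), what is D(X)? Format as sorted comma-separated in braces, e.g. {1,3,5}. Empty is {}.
Answer: {3,5}

Derivation:
Constraint 1 (Y < X) on D(Y)={2,4,6} D(X)={2,3,5}: Y {2,4,6}->{2,4}; X {2,3,5}->{3,5}
Constraint 2 (W != Y) on D(W)={2,4,5} D(Y)={2,4}: no change
So after constraint 2: D(X) = {3,5}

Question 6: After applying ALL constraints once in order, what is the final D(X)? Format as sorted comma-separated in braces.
Constraint 1 (Y < X) on D(Y)={2,4,6} D(X)={2,3,5}: Y {2,4,6}->{2,4}; X {2,3,5}->{3,5}
Constraint 2 (W != Y) on D(W)={2,4,5} D(Y)={2,4}: no change
Constraint 3 (Y + X = W) on D(Y)={2,4} D(X)={3,5} D(W)={2,4,5}: Y {2,4}->{2}; X {3,5}->{3}; W {2,4,5}->{5}
So after all 3 constraints: D(X) = {3}

Answer: {3}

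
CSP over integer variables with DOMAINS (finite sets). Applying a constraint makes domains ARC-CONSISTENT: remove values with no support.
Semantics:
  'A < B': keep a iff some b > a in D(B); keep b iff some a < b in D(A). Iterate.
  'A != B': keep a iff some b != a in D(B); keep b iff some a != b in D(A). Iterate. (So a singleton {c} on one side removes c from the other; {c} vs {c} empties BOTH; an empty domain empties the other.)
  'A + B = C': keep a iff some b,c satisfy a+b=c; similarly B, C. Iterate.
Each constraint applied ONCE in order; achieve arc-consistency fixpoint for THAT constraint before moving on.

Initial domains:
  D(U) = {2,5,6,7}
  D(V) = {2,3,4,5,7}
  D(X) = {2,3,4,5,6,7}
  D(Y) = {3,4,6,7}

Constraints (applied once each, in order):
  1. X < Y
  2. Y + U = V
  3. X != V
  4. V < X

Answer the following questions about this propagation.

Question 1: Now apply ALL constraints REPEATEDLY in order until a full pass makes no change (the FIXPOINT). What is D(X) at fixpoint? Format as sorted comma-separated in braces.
Answer: {}

Derivation:
pass 0 (initial): D(X)={2,3,4,5,6,7}
pass 1: U {2,5,6,7}->{2}; V {2,3,4,5,7}->{5}; X {2,3,4,5,6,7}->{6}; Y {3,4,6,7}->{3}
pass 2: U {2}->{}; V {5}->{}; X {6}->{}; Y {3}->{}
pass 3: no change
Fixpoint after 3 passes: D(X) = {}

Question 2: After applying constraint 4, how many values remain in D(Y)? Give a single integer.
Constraint 1 (X < Y) on D(X)={2,3,4,5,6,7} D(Y)={3,4,6,7}: X {2,3,4,5,6,7}->{2,3,4,5,6}
Constraint 2 (Y + U = V) on D(Y)={3,4,6,7} D(U)={2,5,6,7} D(V)={2,3,4,5,7}: Y {3,4,6,7}->{3}; U {2,5,6,7}->{2}; V {2,3,4,5,7}->{5}
Constraint 3 (X != V) on D(X)={2,3,4,5,6} D(V)={5}: X {2,3,4,5,6}->{2,3,4,6}
Constraint 4 (V < X) on D(V)={5} D(X)={2,3,4,6}: X {2,3,4,6}->{6}
So after constraint 4: D(Y)={3}, size = 1

Answer: 1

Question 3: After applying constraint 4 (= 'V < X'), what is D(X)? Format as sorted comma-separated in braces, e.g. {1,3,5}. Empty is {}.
Constraint 1 (X < Y) on D(X)={2,3,4,5,6,7} D(Y)={3,4,6,7}: X {2,3,4,5,6,7}->{2,3,4,5,6}
Constraint 2 (Y + U = V) on D(Y)={3,4,6,7} D(U)={2,5,6,7} D(V)={2,3,4,5,7}: Y {3,4,6,7}->{3}; U {2,5,6,7}->{2}; V {2,3,4,5,7}->{5}
Constraint 3 (X != V) on D(X)={2,3,4,5,6} D(V)={5}: X {2,3,4,5,6}->{2,3,4,6}
Constraint 4 (V < X) on D(V)={5} D(X)={2,3,4,6}: X {2,3,4,6}->{6}
So after constraint 4: D(X) = {6}

Answer: {6}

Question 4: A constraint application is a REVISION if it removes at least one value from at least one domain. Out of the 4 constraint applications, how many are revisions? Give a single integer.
Constraint 1 (X < Y) on D(X)={2,3,4,5,6,7} D(Y)={3,4,6,7}: X {2,3,4,5,6,7}->{2,3,4,5,6} => REVISION
Constraint 2 (Y + U = V) on D(Y)={3,4,6,7} D(U)={2,5,6,7} D(V)={2,3,4,5,7}: Y {3,4,6,7}->{3}; U {2,5,6,7}->{2}; V {2,3,4,5,7}->{5} => REVISION
Constraint 3 (X != V) on D(X)={2,3,4,5,6} D(V)={5}: X {2,3,4,5,6}->{2,3,4,6} => REVISION
Constraint 4 (V < X) on D(V)={5} D(X)={2,3,4,6}: X {2,3,4,6}->{6} => REVISION
Total revisions = 4

Answer: 4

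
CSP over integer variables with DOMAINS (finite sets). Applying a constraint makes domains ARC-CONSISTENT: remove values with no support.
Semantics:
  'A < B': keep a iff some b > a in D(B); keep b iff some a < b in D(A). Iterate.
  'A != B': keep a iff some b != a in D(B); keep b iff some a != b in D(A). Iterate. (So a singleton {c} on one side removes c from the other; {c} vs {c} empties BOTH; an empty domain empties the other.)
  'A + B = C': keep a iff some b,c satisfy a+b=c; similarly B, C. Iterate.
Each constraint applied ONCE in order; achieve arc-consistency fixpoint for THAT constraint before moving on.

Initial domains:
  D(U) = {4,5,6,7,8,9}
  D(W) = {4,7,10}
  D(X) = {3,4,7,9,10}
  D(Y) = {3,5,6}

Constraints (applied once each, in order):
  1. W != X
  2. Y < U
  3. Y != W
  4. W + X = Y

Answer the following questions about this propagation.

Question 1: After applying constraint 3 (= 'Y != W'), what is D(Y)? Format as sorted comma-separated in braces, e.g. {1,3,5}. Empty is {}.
Constraint 1 (W != X) on D(W)={4,7,10} D(X)={3,4,7,9,10}: no change
Constraint 2 (Y < U) on D(Y)={3,5,6} D(U)={4,5,6,7,8,9}: no change
Constraint 3 (Y != W) on D(Y)={3,5,6} D(W)={4,7,10}: no change
So after constraint 3: D(Y) = {3,5,6}

Answer: {3,5,6}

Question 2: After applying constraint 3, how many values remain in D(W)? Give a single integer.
Constraint 1 (W != X) on D(W)={4,7,10} D(X)={3,4,7,9,10}: no change
Constraint 2 (Y < U) on D(Y)={3,5,6} D(U)={4,5,6,7,8,9}: no change
Constraint 3 (Y != W) on D(Y)={3,5,6} D(W)={4,7,10}: no change
So after constraint 3: D(W)={4,7,10}, size = 3

Answer: 3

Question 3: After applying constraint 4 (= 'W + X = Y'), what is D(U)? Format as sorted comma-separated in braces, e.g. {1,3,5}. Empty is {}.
Constraint 1 (W != X) on D(W)={4,7,10} D(X)={3,4,7,9,10}: no change
Constraint 2 (Y < U) on D(Y)={3,5,6} D(U)={4,5,6,7,8,9}: no change
Constraint 3 (Y != W) on D(Y)={3,5,6} D(W)={4,7,10}: no change
Constraint 4 (W + X = Y) on D(W)={4,7,10} D(X)={3,4,7,9,10} D(Y)={3,5,6}: W {4,7,10}->{}; X {3,4,7,9,10}->{}; Y {3,5,6}->{}
So after constraint 4: D(U) = {4,5,6,7,8,9}

Answer: {4,5,6,7,8,9}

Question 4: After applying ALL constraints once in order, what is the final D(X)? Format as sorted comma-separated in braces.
Constraint 1 (W != X) on D(W)={4,7,10} D(X)={3,4,7,9,10}: no change
Constraint 2 (Y < U) on D(Y)={3,5,6} D(U)={4,5,6,7,8,9}: no change
Constraint 3 (Y != W) on D(Y)={3,5,6} D(W)={4,7,10}: no change
Constraint 4 (W + X = Y) on D(W)={4,7,10} D(X)={3,4,7,9,10} D(Y)={3,5,6}: W {4,7,10}->{}; X {3,4,7,9,10}->{}; Y {3,5,6}->{}
So after all 4 constraints: D(X) = {}

Answer: {}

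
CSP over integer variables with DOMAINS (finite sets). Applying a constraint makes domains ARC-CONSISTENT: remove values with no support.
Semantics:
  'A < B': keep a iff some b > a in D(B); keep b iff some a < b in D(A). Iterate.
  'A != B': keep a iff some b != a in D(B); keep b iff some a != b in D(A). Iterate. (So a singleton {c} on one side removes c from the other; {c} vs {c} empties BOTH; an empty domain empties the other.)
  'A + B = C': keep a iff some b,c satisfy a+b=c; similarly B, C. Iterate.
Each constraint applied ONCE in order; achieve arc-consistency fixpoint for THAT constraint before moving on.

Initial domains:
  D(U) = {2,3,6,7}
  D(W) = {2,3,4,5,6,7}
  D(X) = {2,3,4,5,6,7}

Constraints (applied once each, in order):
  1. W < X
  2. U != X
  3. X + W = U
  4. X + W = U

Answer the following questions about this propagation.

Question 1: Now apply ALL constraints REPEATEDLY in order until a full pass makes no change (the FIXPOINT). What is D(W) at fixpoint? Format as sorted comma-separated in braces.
pass 0 (initial): D(W)={2,3,4,5,6,7}
pass 1: U {2,3,6,7}->{6,7}; W {2,3,4,5,6,7}->{2,3,4}; X {2,3,4,5,6,7}->{3,4,5}
pass 2: no change
Fixpoint after 2 passes: D(W) = {2,3,4}

Answer: {2,3,4}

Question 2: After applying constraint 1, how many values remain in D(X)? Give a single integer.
Answer: 5

Derivation:
Constraint 1 (W < X) on D(W)={2,3,4,5,6,7} D(X)={2,3,4,5,6,7}: W {2,3,4,5,6,7}->{2,3,4,5,6}; X {2,3,4,5,6,7}->{3,4,5,6,7}
So after constraint 1: D(X)={3,4,5,6,7}, size = 5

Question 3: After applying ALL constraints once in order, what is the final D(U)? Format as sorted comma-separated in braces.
Answer: {6,7}

Derivation:
Constraint 1 (W < X) on D(W)={2,3,4,5,6,7} D(X)={2,3,4,5,6,7}: W {2,3,4,5,6,7}->{2,3,4,5,6}; X {2,3,4,5,6,7}->{3,4,5,6,7}
Constraint 2 (U != X) on D(U)={2,3,6,7} D(X)={3,4,5,6,7}: no change
Constraint 3 (X + W = U) on D(X)={3,4,5,6,7} D(W)={2,3,4,5,6} D(U)={2,3,6,7}: X {3,4,5,6,7}->{3,4,5}; W {2,3,4,5,6}->{2,3,4}; U {2,3,6,7}->{6,7}
Constraint 4 (X + W = U) on D(X)={3,4,5} D(W)={2,3,4} D(U)={6,7}: no change
So after all 4 constraints: D(U) = {6,7}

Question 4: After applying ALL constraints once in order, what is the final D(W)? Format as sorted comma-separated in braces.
Constraint 1 (W < X) on D(W)={2,3,4,5,6,7} D(X)={2,3,4,5,6,7}: W {2,3,4,5,6,7}->{2,3,4,5,6}; X {2,3,4,5,6,7}->{3,4,5,6,7}
Constraint 2 (U != X) on D(U)={2,3,6,7} D(X)={3,4,5,6,7}: no change
Constraint 3 (X + W = U) on D(X)={3,4,5,6,7} D(W)={2,3,4,5,6} D(U)={2,3,6,7}: X {3,4,5,6,7}->{3,4,5}; W {2,3,4,5,6}->{2,3,4}; U {2,3,6,7}->{6,7}
Constraint 4 (X + W = U) on D(X)={3,4,5} D(W)={2,3,4} D(U)={6,7}: no change
So after all 4 constraints: D(W) = {2,3,4}

Answer: {2,3,4}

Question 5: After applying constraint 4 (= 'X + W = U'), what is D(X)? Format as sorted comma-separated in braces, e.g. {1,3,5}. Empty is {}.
Constraint 1 (W < X) on D(W)={2,3,4,5,6,7} D(X)={2,3,4,5,6,7}: W {2,3,4,5,6,7}->{2,3,4,5,6}; X {2,3,4,5,6,7}->{3,4,5,6,7}
Constraint 2 (U != X) on D(U)={2,3,6,7} D(X)={3,4,5,6,7}: no change
Constraint 3 (X + W = U) on D(X)={3,4,5,6,7} D(W)={2,3,4,5,6} D(U)={2,3,6,7}: X {3,4,5,6,7}->{3,4,5}; W {2,3,4,5,6}->{2,3,4}; U {2,3,6,7}->{6,7}
Constraint 4 (X + W = U) on D(X)={3,4,5} D(W)={2,3,4} D(U)={6,7}: no change
So after constraint 4: D(X) = {3,4,5}

Answer: {3,4,5}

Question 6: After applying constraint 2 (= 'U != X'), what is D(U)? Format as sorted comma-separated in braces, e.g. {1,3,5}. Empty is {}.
Answer: {2,3,6,7}

Derivation:
Constraint 1 (W < X) on D(W)={2,3,4,5,6,7} D(X)={2,3,4,5,6,7}: W {2,3,4,5,6,7}->{2,3,4,5,6}; X {2,3,4,5,6,7}->{3,4,5,6,7}
Constraint 2 (U != X) on D(U)={2,3,6,7} D(X)={3,4,5,6,7}: no change
So after constraint 2: D(U) = {2,3,6,7}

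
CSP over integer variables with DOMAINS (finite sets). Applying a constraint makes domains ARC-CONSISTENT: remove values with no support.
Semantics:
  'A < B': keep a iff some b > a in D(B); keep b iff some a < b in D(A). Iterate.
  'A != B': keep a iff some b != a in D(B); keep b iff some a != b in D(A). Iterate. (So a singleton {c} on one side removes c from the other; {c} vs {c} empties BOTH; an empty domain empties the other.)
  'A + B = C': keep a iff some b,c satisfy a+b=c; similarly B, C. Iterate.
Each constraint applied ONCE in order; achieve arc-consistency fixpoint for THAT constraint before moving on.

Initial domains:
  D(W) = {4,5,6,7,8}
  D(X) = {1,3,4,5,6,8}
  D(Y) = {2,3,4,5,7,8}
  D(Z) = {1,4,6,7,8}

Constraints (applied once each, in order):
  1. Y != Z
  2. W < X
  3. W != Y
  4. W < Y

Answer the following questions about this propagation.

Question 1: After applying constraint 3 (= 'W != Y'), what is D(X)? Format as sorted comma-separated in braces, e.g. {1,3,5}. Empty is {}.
Constraint 1 (Y != Z) on D(Y)={2,3,4,5,7,8} D(Z)={1,4,6,7,8}: no change
Constraint 2 (W < X) on D(W)={4,5,6,7,8} D(X)={1,3,4,5,6,8}: W {4,5,6,7,8}->{4,5,6,7}; X {1,3,4,5,6,8}->{5,6,8}
Constraint 3 (W != Y) on D(W)={4,5,6,7} D(Y)={2,3,4,5,7,8}: no change
So after constraint 3: D(X) = {5,6,8}

Answer: {5,6,8}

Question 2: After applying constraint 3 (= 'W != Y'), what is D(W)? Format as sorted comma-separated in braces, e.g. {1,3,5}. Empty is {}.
Answer: {4,5,6,7}

Derivation:
Constraint 1 (Y != Z) on D(Y)={2,3,4,5,7,8} D(Z)={1,4,6,7,8}: no change
Constraint 2 (W < X) on D(W)={4,5,6,7,8} D(X)={1,3,4,5,6,8}: W {4,5,6,7,8}->{4,5,6,7}; X {1,3,4,5,6,8}->{5,6,8}
Constraint 3 (W != Y) on D(W)={4,5,6,7} D(Y)={2,3,4,5,7,8}: no change
So after constraint 3: D(W) = {4,5,6,7}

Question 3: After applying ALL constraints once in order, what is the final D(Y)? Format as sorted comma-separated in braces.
Constraint 1 (Y != Z) on D(Y)={2,3,4,5,7,8} D(Z)={1,4,6,7,8}: no change
Constraint 2 (W < X) on D(W)={4,5,6,7,8} D(X)={1,3,4,5,6,8}: W {4,5,6,7,8}->{4,5,6,7}; X {1,3,4,5,6,8}->{5,6,8}
Constraint 3 (W != Y) on D(W)={4,5,6,7} D(Y)={2,3,4,5,7,8}: no change
Constraint 4 (W < Y) on D(W)={4,5,6,7} D(Y)={2,3,4,5,7,8}: Y {2,3,4,5,7,8}->{5,7,8}
So after all 4 constraints: D(Y) = {5,7,8}

Answer: {5,7,8}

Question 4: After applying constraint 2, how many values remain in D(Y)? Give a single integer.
Answer: 6

Derivation:
Constraint 1 (Y != Z) on D(Y)={2,3,4,5,7,8} D(Z)={1,4,6,7,8}: no change
Constraint 2 (W < X) on D(W)={4,5,6,7,8} D(X)={1,3,4,5,6,8}: W {4,5,6,7,8}->{4,5,6,7}; X {1,3,4,5,6,8}->{5,6,8}
So after constraint 2: D(Y)={2,3,4,5,7,8}, size = 6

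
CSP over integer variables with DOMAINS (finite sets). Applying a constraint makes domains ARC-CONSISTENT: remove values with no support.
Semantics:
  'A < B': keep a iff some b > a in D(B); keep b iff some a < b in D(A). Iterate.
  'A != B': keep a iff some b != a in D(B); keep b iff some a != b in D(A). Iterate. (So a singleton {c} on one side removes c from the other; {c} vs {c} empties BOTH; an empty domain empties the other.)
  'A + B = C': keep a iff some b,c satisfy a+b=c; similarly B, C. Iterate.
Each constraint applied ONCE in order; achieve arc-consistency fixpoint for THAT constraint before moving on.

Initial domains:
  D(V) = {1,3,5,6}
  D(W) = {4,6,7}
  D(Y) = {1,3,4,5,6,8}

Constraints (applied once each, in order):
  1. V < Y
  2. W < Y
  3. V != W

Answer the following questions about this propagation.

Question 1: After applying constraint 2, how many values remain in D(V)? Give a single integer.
Answer: 4

Derivation:
Constraint 1 (V < Y) on D(V)={1,3,5,6} D(Y)={1,3,4,5,6,8}: Y {1,3,4,5,6,8}->{3,4,5,6,8}
Constraint 2 (W < Y) on D(W)={4,6,7} D(Y)={3,4,5,6,8}: Y {3,4,5,6,8}->{5,6,8}
So after constraint 2: D(V)={1,3,5,6}, size = 4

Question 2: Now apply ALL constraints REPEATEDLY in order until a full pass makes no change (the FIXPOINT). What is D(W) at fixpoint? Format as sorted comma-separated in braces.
Answer: {4,6,7}

Derivation:
pass 0 (initial): D(W)={4,6,7}
pass 1: Y {1,3,4,5,6,8}->{5,6,8}
pass 2: no change
Fixpoint after 2 passes: D(W) = {4,6,7}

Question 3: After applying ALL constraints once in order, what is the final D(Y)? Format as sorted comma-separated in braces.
Answer: {5,6,8}

Derivation:
Constraint 1 (V < Y) on D(V)={1,3,5,6} D(Y)={1,3,4,5,6,8}: Y {1,3,4,5,6,8}->{3,4,5,6,8}
Constraint 2 (W < Y) on D(W)={4,6,7} D(Y)={3,4,5,6,8}: Y {3,4,5,6,8}->{5,6,8}
Constraint 3 (V != W) on D(V)={1,3,5,6} D(W)={4,6,7}: no change
So after all 3 constraints: D(Y) = {5,6,8}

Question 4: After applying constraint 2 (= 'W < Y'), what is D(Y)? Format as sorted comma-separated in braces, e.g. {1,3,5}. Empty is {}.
Answer: {5,6,8}

Derivation:
Constraint 1 (V < Y) on D(V)={1,3,5,6} D(Y)={1,3,4,5,6,8}: Y {1,3,4,5,6,8}->{3,4,5,6,8}
Constraint 2 (W < Y) on D(W)={4,6,7} D(Y)={3,4,5,6,8}: Y {3,4,5,6,8}->{5,6,8}
So after constraint 2: D(Y) = {5,6,8}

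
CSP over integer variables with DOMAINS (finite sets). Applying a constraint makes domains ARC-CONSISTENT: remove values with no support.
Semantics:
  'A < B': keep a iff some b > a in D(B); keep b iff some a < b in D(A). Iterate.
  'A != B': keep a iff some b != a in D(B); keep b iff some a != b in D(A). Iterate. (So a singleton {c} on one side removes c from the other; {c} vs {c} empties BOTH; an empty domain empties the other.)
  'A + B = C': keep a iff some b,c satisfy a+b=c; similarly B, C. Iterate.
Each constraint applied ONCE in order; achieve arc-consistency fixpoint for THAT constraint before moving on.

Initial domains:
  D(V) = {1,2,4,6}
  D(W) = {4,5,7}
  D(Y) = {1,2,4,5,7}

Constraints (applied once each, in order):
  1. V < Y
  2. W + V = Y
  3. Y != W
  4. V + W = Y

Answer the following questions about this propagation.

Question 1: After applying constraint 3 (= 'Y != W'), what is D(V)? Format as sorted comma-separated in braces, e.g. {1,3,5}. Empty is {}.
Constraint 1 (V < Y) on D(V)={1,2,4,6} D(Y)={1,2,4,5,7}: Y {1,2,4,5,7}->{2,4,5,7}
Constraint 2 (W + V = Y) on D(W)={4,5,7} D(V)={1,2,4,6} D(Y)={2,4,5,7}: W {4,5,7}->{4,5}; V {1,2,4,6}->{1,2}; Y {2,4,5,7}->{5,7}
Constraint 3 (Y != W) on D(Y)={5,7} D(W)={4,5}: no change
So after constraint 3: D(V) = {1,2}

Answer: {1,2}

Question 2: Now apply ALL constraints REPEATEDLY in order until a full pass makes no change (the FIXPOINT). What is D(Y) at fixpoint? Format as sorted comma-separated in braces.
pass 0 (initial): D(Y)={1,2,4,5,7}
pass 1: V {1,2,4,6}->{1,2}; W {4,5,7}->{4,5}; Y {1,2,4,5,7}->{5,7}
pass 2: no change
Fixpoint after 2 passes: D(Y) = {5,7}

Answer: {5,7}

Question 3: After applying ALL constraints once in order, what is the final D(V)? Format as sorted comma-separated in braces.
Answer: {1,2}

Derivation:
Constraint 1 (V < Y) on D(V)={1,2,4,6} D(Y)={1,2,4,5,7}: Y {1,2,4,5,7}->{2,4,5,7}
Constraint 2 (W + V = Y) on D(W)={4,5,7} D(V)={1,2,4,6} D(Y)={2,4,5,7}: W {4,5,7}->{4,5}; V {1,2,4,6}->{1,2}; Y {2,4,5,7}->{5,7}
Constraint 3 (Y != W) on D(Y)={5,7} D(W)={4,5}: no change
Constraint 4 (V + W = Y) on D(V)={1,2} D(W)={4,5} D(Y)={5,7}: no change
So after all 4 constraints: D(V) = {1,2}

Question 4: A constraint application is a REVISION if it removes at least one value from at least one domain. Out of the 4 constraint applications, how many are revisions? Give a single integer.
Constraint 1 (V < Y) on D(V)={1,2,4,6} D(Y)={1,2,4,5,7}: Y {1,2,4,5,7}->{2,4,5,7} => REVISION
Constraint 2 (W + V = Y) on D(W)={4,5,7} D(V)={1,2,4,6} D(Y)={2,4,5,7}: W {4,5,7}->{4,5}; V {1,2,4,6}->{1,2}; Y {2,4,5,7}->{5,7} => REVISION
Constraint 3 (Y != W) on D(Y)={5,7} D(W)={4,5}: no change => not a revision
Constraint 4 (V + W = Y) on D(V)={1,2} D(W)={4,5} D(Y)={5,7}: no change => not a revision
Total revisions = 2

Answer: 2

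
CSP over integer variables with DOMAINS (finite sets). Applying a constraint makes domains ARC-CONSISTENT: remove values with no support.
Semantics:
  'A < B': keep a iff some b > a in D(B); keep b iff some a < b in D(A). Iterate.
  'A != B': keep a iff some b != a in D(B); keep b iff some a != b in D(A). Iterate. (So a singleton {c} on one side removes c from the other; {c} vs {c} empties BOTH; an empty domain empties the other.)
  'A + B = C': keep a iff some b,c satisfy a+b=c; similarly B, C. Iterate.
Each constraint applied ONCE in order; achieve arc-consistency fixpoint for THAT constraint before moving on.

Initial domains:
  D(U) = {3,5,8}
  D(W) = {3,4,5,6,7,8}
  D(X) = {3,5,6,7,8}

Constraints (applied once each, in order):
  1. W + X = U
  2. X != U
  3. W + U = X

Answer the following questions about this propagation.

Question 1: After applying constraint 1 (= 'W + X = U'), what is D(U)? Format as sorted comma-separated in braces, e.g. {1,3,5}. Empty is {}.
Constraint 1 (W + X = U) on D(W)={3,4,5,6,7,8} D(X)={3,5,6,7,8} D(U)={3,5,8}: W {3,4,5,6,7,8}->{3,5}; X {3,5,6,7,8}->{3,5}; U {3,5,8}->{8}
So after constraint 1: D(U) = {8}

Answer: {8}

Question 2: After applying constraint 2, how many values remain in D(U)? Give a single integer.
Answer: 1

Derivation:
Constraint 1 (W + X = U) on D(W)={3,4,5,6,7,8} D(X)={3,5,6,7,8} D(U)={3,5,8}: W {3,4,5,6,7,8}->{3,5}; X {3,5,6,7,8}->{3,5}; U {3,5,8}->{8}
Constraint 2 (X != U) on D(X)={3,5} D(U)={8}: no change
So after constraint 2: D(U)={8}, size = 1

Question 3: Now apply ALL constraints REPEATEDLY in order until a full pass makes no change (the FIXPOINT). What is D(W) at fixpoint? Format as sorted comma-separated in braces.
pass 0 (initial): D(W)={3,4,5,6,7,8}
pass 1: U {3,5,8}->{}; W {3,4,5,6,7,8}->{}; X {3,5,6,7,8}->{}
pass 2: no change
Fixpoint after 2 passes: D(W) = {}

Answer: {}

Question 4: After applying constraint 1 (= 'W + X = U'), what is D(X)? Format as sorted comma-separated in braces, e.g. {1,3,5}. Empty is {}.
Answer: {3,5}

Derivation:
Constraint 1 (W + X = U) on D(W)={3,4,5,6,7,8} D(X)={3,5,6,7,8} D(U)={3,5,8}: W {3,4,5,6,7,8}->{3,5}; X {3,5,6,7,8}->{3,5}; U {3,5,8}->{8}
So after constraint 1: D(X) = {3,5}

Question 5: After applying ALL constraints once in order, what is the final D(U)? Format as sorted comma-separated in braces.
Answer: {}

Derivation:
Constraint 1 (W + X = U) on D(W)={3,4,5,6,7,8} D(X)={3,5,6,7,8} D(U)={3,5,8}: W {3,4,5,6,7,8}->{3,5}; X {3,5,6,7,8}->{3,5}; U {3,5,8}->{8}
Constraint 2 (X != U) on D(X)={3,5} D(U)={8}: no change
Constraint 3 (W + U = X) on D(W)={3,5} D(U)={8} D(X)={3,5}: W {3,5}->{}; U {8}->{}; X {3,5}->{}
So after all 3 constraints: D(U) = {}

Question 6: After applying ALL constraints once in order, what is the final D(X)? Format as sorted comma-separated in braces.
Answer: {}

Derivation:
Constraint 1 (W + X = U) on D(W)={3,4,5,6,7,8} D(X)={3,5,6,7,8} D(U)={3,5,8}: W {3,4,5,6,7,8}->{3,5}; X {3,5,6,7,8}->{3,5}; U {3,5,8}->{8}
Constraint 2 (X != U) on D(X)={3,5} D(U)={8}: no change
Constraint 3 (W + U = X) on D(W)={3,5} D(U)={8} D(X)={3,5}: W {3,5}->{}; U {8}->{}; X {3,5}->{}
So after all 3 constraints: D(X) = {}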